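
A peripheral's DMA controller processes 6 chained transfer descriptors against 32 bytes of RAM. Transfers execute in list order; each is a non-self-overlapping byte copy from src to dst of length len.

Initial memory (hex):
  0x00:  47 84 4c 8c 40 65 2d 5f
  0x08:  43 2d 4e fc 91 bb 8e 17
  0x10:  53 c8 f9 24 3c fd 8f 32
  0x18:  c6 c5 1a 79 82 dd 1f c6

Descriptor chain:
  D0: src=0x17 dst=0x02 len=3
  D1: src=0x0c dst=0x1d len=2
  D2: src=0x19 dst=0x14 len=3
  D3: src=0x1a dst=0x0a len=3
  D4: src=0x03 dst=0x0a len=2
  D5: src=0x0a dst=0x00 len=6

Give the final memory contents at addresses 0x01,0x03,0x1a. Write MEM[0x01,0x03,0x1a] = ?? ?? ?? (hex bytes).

MEM[0x01,0x03,0x1a] = c5 bb 1a

  after D0: wrote 3B at 0x02 = 32c6c5
  after D1: wrote 2B at 0x1d = 91bb
  after D2: wrote 3B at 0x14 = c51a79
  after D3: wrote 3B at 0x0a = 1a7982
  after D4: wrote 2B at 0x0a = c6c5
  after D5: wrote 6B at 0x00 = c6c582bb8e17
query mem[0x01]=0xc5, mem[0x03]=0xbb, mem[0x1a]=0x1a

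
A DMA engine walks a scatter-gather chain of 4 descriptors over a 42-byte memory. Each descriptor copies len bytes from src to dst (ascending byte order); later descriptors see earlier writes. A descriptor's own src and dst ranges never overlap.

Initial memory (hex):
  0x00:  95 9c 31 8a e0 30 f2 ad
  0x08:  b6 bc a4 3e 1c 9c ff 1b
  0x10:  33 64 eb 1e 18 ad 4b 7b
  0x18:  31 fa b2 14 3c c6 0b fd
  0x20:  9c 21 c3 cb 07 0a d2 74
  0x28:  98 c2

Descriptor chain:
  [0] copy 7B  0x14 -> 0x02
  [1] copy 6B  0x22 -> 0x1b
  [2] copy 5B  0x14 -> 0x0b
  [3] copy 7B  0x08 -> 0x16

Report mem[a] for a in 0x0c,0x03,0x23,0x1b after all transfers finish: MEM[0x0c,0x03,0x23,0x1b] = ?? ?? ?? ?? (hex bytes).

MEM[0x0c,0x03,0x23,0x1b] = ad ad cb 4b

[0] 0x14->0x02 len=7 : 18 ad 4b 7b 31 fa b2
[1] 0x22->0x1b len=6 : c3 cb 07 0a d2 74
[2] 0x14->0x0b len=5 : 18 ad 4b 7b 31
[3] 0x08->0x16 len=7 : b2 bc a4 18 ad 4b 7b
query mem[0x0c]=0xad, mem[0x03]=0xad, mem[0x23]=0xcb, mem[0x1b]=0x4b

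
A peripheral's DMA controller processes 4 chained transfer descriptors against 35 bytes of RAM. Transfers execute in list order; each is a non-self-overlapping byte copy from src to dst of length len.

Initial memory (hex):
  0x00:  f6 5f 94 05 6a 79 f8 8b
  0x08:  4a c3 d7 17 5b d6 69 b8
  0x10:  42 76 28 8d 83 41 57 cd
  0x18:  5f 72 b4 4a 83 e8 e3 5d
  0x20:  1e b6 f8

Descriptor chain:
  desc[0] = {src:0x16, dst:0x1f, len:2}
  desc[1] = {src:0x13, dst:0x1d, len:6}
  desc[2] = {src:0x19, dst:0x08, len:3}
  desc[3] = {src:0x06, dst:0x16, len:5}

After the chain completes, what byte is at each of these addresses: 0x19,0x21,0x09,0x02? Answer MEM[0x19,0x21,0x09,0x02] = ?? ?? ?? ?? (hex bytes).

MEM[0x19,0x21,0x09,0x02] = b4 cd b4 94

[0] 0x16->0x1f len=2 : 57 cd
[1] 0x13->0x1d len=6 : 8d 83 41 57 cd 5f
[2] 0x19->0x08 len=3 : 72 b4 4a
[3] 0x06->0x16 len=5 : f8 8b 72 b4 4a
query mem[0x19]=0xb4, mem[0x21]=0xcd, mem[0x09]=0xb4, mem[0x02]=0x94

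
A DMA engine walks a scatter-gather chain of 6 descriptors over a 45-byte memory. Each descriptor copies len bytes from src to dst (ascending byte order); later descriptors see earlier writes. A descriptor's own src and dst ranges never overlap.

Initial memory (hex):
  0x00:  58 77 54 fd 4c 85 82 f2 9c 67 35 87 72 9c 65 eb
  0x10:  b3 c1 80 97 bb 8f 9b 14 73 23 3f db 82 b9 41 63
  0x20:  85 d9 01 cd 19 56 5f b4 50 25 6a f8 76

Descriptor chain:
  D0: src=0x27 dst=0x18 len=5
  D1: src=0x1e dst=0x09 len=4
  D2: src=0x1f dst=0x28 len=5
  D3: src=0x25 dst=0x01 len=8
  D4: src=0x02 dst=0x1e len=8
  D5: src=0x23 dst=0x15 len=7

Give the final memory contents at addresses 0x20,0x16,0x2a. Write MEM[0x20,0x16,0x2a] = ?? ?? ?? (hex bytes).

  after D0: wrote 5B at 0x18 = b450256af8
  after D1: wrote 4B at 0x09 = 416385d9
  after D2: wrote 5B at 0x28 = 6385d901cd
  after D3: wrote 8B at 0x01 = 565fb46385d901cd
  after D4: wrote 8B at 0x1e = 5fb46385d901cd41
  after D5: wrote 7B at 0x15 = 01cd415fb46385
query mem[0x20]=0x63, mem[0x16]=0xcd, mem[0x2a]=0xd9

MEM[0x20,0x16,0x2a] = 63 cd d9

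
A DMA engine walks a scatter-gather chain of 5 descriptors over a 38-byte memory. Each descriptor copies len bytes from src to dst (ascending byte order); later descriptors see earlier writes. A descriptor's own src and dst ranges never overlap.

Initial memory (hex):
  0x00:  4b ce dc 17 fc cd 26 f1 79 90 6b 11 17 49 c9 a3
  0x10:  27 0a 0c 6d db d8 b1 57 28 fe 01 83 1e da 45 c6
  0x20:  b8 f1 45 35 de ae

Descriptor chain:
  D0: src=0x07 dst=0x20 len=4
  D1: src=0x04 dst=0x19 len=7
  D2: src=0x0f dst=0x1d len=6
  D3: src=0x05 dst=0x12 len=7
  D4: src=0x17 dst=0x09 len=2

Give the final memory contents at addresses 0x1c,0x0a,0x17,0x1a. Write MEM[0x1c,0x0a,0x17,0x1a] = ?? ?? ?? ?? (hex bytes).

MEM[0x1c,0x0a,0x17,0x1a] = f1 11 6b cd

  after D0: wrote 4B at 0x20 = f179906b
  after D1: wrote 7B at 0x19 = fccd26f179906b
  after D2: wrote 6B at 0x1d = a3270a0c6ddb
  after D3: wrote 7B at 0x12 = cd26f179906b11
  after D4: wrote 2B at 0x09 = 6b11
query mem[0x1c]=0xf1, mem[0x0a]=0x11, mem[0x17]=0x6b, mem[0x1a]=0xcd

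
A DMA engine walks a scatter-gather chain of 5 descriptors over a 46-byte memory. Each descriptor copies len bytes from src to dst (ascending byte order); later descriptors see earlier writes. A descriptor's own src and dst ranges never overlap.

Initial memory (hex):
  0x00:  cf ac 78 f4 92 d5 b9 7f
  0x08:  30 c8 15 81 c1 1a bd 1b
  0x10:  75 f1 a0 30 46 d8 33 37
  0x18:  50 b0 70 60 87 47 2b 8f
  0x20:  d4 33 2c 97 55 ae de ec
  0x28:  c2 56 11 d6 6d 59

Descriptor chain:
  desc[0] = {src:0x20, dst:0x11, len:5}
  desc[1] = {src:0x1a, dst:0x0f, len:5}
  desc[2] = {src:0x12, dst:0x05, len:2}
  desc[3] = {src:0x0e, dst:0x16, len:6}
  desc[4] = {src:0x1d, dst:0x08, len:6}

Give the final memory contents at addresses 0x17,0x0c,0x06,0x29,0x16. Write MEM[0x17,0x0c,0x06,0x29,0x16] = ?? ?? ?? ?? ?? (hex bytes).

  after D0: wrote 5B at 0x11 = d4332c9755
  after D1: wrote 5B at 0x0f = 706087472b
  after D2: wrote 2B at 0x05 = 472b
  after D3: wrote 6B at 0x16 = bd706087472b
  after D4: wrote 6B at 0x08 = 472b8fd4332c
query mem[0x17]=0x70, mem[0x0c]=0x33, mem[0x06]=0x2b, mem[0x29]=0x56, mem[0x16]=0xbd

MEM[0x17,0x0c,0x06,0x29,0x16] = 70 33 2b 56 bd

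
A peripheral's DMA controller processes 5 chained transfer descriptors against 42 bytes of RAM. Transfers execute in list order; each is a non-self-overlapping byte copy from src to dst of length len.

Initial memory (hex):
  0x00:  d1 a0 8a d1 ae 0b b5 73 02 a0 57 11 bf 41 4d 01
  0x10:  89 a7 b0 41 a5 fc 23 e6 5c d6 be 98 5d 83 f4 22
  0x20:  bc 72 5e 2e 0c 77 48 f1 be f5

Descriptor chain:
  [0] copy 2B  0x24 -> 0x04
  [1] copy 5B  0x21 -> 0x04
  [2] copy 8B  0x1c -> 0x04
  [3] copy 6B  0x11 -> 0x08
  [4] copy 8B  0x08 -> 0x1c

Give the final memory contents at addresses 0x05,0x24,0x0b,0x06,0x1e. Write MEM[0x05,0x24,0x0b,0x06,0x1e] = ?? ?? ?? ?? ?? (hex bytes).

  after D0: wrote 2B at 0x04 = 0c77
  after D1: wrote 5B at 0x04 = 725e2e0c77
  after D2: wrote 8B at 0x04 = 5d83f422bc725e2e
  after D3: wrote 6B at 0x08 = a7b041a5fc23
  after D4: wrote 8B at 0x1c = a7b041a5fc234d01
query mem[0x05]=0x83, mem[0x24]=0x0c, mem[0x0b]=0xa5, mem[0x06]=0xf4, mem[0x1e]=0x41

MEM[0x05,0x24,0x0b,0x06,0x1e] = 83 0c a5 f4 41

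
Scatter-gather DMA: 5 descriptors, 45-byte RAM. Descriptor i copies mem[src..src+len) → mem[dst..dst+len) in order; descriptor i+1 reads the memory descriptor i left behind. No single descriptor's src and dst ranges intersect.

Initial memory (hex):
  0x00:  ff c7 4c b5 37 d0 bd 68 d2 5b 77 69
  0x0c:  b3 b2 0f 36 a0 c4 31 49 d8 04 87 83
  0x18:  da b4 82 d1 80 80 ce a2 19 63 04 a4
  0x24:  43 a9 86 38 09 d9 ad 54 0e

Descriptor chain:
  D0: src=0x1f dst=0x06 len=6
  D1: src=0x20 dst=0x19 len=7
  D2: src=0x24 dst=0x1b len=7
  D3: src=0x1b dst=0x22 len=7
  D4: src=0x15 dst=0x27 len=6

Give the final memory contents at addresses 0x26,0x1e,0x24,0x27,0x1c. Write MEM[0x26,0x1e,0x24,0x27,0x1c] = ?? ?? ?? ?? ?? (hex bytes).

D0: mem[0x06..0x0b] <- [a2 19 63 04 a4 43]
D1: mem[0x19..0x1f] <- [19 63 04 a4 43 a9 86]
D2: mem[0x1b..0x21] <- [43 a9 86 38 09 d9 ad]
D3: mem[0x22..0x28] <- [43 a9 86 38 09 d9 ad]
D4: mem[0x27..0x2c] <- [04 87 83 da 19 63]
query mem[0x26]=0x09, mem[0x1e]=0x38, mem[0x24]=0x86, mem[0x27]=0x04, mem[0x1c]=0xa9

MEM[0x26,0x1e,0x24,0x27,0x1c] = 09 38 86 04 a9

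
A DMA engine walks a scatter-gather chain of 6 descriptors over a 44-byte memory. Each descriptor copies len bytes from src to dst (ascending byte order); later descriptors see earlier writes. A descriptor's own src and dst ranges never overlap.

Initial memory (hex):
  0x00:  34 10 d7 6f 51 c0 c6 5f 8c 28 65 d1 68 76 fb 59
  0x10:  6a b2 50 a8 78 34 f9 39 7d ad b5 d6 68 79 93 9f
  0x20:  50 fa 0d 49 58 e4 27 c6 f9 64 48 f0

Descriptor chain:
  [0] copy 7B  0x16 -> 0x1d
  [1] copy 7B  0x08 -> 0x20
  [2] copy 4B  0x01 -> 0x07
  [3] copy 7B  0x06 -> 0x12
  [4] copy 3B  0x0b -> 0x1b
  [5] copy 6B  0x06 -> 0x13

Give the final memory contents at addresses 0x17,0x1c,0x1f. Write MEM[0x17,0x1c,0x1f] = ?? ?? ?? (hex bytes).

MEM[0x17,0x1c,0x1f] = 51 68 7d

D0: mem[0x1d..0x23] <- [f9 39 7d ad b5 d6 68]
D1: mem[0x20..0x26] <- [8c 28 65 d1 68 76 fb]
D2: mem[0x07..0x0a] <- [10 d7 6f 51]
D3: mem[0x12..0x18] <- [c6 10 d7 6f 51 d1 68]
D4: mem[0x1b..0x1d] <- [d1 68 76]
D5: mem[0x13..0x18] <- [c6 10 d7 6f 51 d1]
query mem[0x17]=0x51, mem[0x1c]=0x68, mem[0x1f]=0x7d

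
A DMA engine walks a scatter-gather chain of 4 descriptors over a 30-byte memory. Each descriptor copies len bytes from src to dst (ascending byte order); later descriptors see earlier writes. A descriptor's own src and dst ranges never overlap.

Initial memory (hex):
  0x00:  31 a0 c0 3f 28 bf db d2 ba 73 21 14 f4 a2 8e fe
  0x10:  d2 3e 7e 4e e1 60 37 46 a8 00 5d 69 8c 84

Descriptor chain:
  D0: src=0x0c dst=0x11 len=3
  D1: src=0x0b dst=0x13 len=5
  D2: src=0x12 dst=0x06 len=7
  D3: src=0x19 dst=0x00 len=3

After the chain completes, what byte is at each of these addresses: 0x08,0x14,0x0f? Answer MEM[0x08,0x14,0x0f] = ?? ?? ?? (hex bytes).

[0] 0x0c->0x11 len=3 : f4 a2 8e
[1] 0x0b->0x13 len=5 : 14 f4 a2 8e fe
[2] 0x12->0x06 len=7 : a2 14 f4 a2 8e fe a8
[3] 0x19->0x00 len=3 : 00 5d 69
query mem[0x08]=0xf4, mem[0x14]=0xf4, mem[0x0f]=0xfe

MEM[0x08,0x14,0x0f] = f4 f4 fe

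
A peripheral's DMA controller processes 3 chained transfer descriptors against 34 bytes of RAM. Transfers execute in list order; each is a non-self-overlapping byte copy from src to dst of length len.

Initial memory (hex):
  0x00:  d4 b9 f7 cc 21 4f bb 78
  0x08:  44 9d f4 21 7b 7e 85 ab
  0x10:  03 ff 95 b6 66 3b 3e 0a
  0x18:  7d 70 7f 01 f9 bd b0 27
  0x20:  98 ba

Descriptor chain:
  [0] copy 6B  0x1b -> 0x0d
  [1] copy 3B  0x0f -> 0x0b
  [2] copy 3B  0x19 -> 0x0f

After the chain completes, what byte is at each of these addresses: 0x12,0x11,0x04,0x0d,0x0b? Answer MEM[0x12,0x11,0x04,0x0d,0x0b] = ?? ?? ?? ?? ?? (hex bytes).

[0] 0x1b->0x0d len=6 : 01 f9 bd b0 27 98
[1] 0x0f->0x0b len=3 : bd b0 27
[2] 0x19->0x0f len=3 : 70 7f 01
query mem[0x12]=0x98, mem[0x11]=0x01, mem[0x04]=0x21, mem[0x0d]=0x27, mem[0x0b]=0xbd

MEM[0x12,0x11,0x04,0x0d,0x0b] = 98 01 21 27 bd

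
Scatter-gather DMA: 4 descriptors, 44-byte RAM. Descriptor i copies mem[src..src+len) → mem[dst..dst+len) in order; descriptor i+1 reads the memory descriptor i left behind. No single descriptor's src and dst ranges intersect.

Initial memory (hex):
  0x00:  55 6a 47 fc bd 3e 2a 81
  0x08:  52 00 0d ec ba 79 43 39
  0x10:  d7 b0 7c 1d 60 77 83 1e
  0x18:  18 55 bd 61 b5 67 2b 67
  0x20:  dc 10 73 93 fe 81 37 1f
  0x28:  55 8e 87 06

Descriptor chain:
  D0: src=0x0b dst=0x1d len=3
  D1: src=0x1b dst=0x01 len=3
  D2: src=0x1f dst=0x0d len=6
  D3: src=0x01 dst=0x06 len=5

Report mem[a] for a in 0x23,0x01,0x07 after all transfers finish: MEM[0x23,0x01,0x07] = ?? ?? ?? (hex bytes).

MEM[0x23,0x01,0x07] = 93 61 b5

#0 dst[0x1d+3] := {0xec,0xba,0x79}
#1 dst[0x01+3] := {0x61,0xb5,0xec}
#2 dst[0x0d+6] := {0x79,0xdc,0x10,0x73,0x93,0xfe}
#3 dst[0x06+5] := {0x61,0xb5,0xec,0xbd,0x3e}
query mem[0x23]=0x93, mem[0x01]=0x61, mem[0x07]=0xb5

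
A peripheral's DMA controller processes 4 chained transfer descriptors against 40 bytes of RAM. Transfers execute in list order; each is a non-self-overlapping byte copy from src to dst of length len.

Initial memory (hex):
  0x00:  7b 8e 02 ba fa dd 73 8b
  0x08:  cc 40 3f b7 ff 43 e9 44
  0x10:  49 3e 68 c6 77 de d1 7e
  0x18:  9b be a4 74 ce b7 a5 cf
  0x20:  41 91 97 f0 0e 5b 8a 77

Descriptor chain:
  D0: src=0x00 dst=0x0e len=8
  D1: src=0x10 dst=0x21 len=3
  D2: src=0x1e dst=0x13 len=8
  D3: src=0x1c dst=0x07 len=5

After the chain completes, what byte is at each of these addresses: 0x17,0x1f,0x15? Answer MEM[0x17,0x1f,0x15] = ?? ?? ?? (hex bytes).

MEM[0x17,0x1f,0x15] = ba cf 41

#0 dst[0x0e+8] := {0x7b,0x8e,0x02,0xba,0xfa,0xdd,0x73,0x8b}
#1 dst[0x21+3] := {0x02,0xba,0xfa}
#2 dst[0x13+8] := {0xa5,0xcf,0x41,0x02,0xba,0xfa,0x0e,0x5b}
#3 dst[0x07+5] := {0xce,0xb7,0xa5,0xcf,0x41}
query mem[0x17]=0xba, mem[0x1f]=0xcf, mem[0x15]=0x41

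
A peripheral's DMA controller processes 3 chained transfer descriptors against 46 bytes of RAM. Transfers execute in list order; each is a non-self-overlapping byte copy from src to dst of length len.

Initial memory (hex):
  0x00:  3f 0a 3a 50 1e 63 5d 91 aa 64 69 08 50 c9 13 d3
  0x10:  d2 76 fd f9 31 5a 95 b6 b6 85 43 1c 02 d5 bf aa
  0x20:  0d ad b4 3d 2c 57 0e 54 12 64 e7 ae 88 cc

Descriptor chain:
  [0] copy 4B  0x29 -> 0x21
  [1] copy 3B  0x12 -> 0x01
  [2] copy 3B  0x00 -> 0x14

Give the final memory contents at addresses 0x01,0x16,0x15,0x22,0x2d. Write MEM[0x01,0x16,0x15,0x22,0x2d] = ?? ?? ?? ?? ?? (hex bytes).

[0] 0x29->0x21 len=4 : 64 e7 ae 88
[1] 0x12->0x01 len=3 : fd f9 31
[2] 0x00->0x14 len=3 : 3f fd f9
query mem[0x01]=0xfd, mem[0x16]=0xf9, mem[0x15]=0xfd, mem[0x22]=0xe7, mem[0x2d]=0xcc

MEM[0x01,0x16,0x15,0x22,0x2d] = fd f9 fd e7 cc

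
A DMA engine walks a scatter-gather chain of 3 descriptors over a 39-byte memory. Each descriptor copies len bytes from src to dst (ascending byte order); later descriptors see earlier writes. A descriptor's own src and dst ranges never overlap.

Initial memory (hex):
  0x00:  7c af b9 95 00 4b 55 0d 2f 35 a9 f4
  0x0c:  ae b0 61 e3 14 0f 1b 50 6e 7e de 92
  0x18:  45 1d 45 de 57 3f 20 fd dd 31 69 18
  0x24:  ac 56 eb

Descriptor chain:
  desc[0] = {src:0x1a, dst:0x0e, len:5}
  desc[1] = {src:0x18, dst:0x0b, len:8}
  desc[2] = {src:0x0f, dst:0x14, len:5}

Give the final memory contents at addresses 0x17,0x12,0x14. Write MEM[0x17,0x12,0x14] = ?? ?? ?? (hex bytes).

[0] 0x1a->0x0e len=5 : 45 de 57 3f 20
[1] 0x18->0x0b len=8 : 45 1d 45 de 57 3f 20 fd
[2] 0x0f->0x14 len=5 : 57 3f 20 fd 50
query mem[0x17]=0xfd, mem[0x12]=0xfd, mem[0x14]=0x57

MEM[0x17,0x12,0x14] = fd fd 57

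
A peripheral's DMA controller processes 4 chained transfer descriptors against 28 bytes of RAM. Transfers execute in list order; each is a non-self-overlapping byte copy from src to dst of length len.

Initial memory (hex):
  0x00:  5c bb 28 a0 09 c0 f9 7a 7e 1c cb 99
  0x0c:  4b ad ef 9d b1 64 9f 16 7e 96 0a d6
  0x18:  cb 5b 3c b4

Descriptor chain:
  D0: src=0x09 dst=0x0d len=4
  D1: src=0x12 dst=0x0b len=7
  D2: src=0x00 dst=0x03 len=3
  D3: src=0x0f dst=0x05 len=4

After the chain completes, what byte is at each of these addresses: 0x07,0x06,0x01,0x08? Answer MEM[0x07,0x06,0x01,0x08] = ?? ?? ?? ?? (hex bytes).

#0 dst[0x0d+4] := {0x1c,0xcb,0x99,0x4b}
#1 dst[0x0b+7] := {0x9f,0x16,0x7e,0x96,0x0a,0xd6,0xcb}
#2 dst[0x03+3] := {0x5c,0xbb,0x28}
#3 dst[0x05+4] := {0x0a,0xd6,0xcb,0x9f}
query mem[0x07]=0xcb, mem[0x06]=0xd6, mem[0x01]=0xbb, mem[0x08]=0x9f

MEM[0x07,0x06,0x01,0x08] = cb d6 bb 9f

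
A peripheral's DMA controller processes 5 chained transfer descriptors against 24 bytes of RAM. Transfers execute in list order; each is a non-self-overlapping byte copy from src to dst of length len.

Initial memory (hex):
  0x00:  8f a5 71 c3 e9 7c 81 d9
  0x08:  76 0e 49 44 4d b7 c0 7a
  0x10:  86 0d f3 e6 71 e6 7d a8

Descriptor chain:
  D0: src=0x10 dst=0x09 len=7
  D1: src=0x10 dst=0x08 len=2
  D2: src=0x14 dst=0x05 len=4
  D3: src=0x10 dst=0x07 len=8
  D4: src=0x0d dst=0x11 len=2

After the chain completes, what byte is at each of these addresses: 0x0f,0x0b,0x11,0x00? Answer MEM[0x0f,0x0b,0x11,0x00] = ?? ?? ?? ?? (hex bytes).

MEM[0x0f,0x0b,0x11,0x00] = 7d 71 7d 8f

#0 dst[0x09+7] := {0x86,0x0d,0xf3,0xe6,0x71,0xe6,0x7d}
#1 dst[0x08+2] := {0x86,0x0d}
#2 dst[0x05+4] := {0x71,0xe6,0x7d,0xa8}
#3 dst[0x07+8] := {0x86,0x0d,0xf3,0xe6,0x71,0xe6,0x7d,0xa8}
#4 dst[0x11+2] := {0x7d,0xa8}
query mem[0x0f]=0x7d, mem[0x0b]=0x71, mem[0x11]=0x7d, mem[0x00]=0x8f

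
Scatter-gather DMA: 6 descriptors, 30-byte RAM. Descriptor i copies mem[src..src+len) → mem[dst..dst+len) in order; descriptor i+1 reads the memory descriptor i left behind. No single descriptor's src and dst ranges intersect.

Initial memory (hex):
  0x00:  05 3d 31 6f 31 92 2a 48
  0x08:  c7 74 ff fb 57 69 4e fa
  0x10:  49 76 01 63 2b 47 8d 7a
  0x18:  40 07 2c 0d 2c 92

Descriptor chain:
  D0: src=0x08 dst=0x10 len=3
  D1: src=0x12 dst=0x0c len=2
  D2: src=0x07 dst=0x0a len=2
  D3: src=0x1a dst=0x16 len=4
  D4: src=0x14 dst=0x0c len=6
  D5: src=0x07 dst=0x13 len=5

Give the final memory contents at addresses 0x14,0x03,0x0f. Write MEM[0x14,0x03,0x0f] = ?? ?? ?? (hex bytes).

MEM[0x14,0x03,0x0f] = c7 6f 0d

D0: mem[0x10..0x12] <- [c7 74 ff]
D1: mem[0x0c..0x0d] <- [ff 63]
D2: mem[0x0a..0x0b] <- [48 c7]
D3: mem[0x16..0x19] <- [2c 0d 2c 92]
D4: mem[0x0c..0x11] <- [2b 47 2c 0d 2c 92]
D5: mem[0x13..0x17] <- [48 c7 74 48 c7]
query mem[0x14]=0xc7, mem[0x03]=0x6f, mem[0x0f]=0x0d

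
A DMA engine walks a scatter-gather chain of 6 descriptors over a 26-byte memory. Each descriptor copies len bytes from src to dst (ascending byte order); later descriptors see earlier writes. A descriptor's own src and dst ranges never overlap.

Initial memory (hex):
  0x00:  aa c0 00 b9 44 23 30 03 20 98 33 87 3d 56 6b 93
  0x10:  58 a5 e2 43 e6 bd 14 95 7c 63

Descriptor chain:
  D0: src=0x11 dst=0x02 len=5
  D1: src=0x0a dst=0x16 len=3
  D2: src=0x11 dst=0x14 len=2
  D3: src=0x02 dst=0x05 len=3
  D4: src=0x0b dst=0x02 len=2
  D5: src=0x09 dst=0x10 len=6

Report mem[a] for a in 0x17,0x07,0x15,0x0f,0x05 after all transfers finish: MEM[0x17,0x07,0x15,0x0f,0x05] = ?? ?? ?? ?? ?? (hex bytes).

D0: mem[0x02..0x06] <- [a5 e2 43 e6 bd]
D1: mem[0x16..0x18] <- [33 87 3d]
D2: mem[0x14..0x15] <- [a5 e2]
D3: mem[0x05..0x07] <- [a5 e2 43]
D4: mem[0x02..0x03] <- [87 3d]
D5: mem[0x10..0x15] <- [98 33 87 3d 56 6b]
query mem[0x17]=0x87, mem[0x07]=0x43, mem[0x15]=0x6b, mem[0x0f]=0x93, mem[0x05]=0xa5

MEM[0x17,0x07,0x15,0x0f,0x05] = 87 43 6b 93 a5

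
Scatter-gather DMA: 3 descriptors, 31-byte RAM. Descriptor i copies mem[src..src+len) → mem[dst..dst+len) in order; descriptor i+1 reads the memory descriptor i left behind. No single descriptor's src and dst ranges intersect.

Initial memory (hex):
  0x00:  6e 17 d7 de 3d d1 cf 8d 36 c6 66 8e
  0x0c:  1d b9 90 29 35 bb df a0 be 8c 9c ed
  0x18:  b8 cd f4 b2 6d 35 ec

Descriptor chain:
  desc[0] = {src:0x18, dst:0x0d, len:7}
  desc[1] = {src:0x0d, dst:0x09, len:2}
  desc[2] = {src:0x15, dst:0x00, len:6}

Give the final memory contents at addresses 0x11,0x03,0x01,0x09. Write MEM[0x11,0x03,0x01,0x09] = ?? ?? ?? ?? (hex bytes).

D0: mem[0x0d..0x13] <- [b8 cd f4 b2 6d 35 ec]
D1: mem[0x09..0x0a] <- [b8 cd]
D2: mem[0x00..0x05] <- [8c 9c ed b8 cd f4]
query mem[0x11]=0x6d, mem[0x03]=0xb8, mem[0x01]=0x9c, mem[0x09]=0xb8

MEM[0x11,0x03,0x01,0x09] = 6d b8 9c b8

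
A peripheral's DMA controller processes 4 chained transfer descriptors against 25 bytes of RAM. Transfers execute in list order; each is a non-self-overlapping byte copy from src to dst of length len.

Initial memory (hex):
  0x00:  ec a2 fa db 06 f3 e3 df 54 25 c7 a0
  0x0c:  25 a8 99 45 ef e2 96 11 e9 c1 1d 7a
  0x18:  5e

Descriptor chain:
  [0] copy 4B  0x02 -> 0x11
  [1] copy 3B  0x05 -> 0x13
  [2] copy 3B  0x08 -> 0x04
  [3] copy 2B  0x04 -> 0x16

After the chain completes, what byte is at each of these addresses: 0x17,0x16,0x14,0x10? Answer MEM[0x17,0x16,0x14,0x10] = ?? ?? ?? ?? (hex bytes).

MEM[0x17,0x16,0x14,0x10] = 25 54 e3 ef

  after D0: wrote 4B at 0x11 = fadb06f3
  after D1: wrote 3B at 0x13 = f3e3df
  after D2: wrote 3B at 0x04 = 5425c7
  after D3: wrote 2B at 0x16 = 5425
query mem[0x17]=0x25, mem[0x16]=0x54, mem[0x14]=0xe3, mem[0x10]=0xef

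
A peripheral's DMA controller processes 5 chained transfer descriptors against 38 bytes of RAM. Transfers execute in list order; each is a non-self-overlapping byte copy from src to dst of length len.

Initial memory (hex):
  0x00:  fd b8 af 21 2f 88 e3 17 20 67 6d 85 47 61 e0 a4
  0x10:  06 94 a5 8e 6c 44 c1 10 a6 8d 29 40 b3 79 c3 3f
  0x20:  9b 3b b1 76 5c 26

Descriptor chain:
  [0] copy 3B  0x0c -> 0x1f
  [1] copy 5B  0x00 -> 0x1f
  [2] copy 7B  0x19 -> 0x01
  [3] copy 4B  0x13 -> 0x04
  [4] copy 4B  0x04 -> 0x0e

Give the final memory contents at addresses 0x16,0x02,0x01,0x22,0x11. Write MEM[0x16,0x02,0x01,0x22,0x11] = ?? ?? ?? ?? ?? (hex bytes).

MEM[0x16,0x02,0x01,0x22,0x11] = c1 29 8d 21 c1

  after D0: wrote 3B at 0x1f = 4761e0
  after D1: wrote 5B at 0x1f = fdb8af212f
  after D2: wrote 7B at 0x01 = 8d2940b379c3fd
  after D3: wrote 4B at 0x04 = 8e6c44c1
  after D4: wrote 4B at 0x0e = 8e6c44c1
query mem[0x16]=0xc1, mem[0x02]=0x29, mem[0x01]=0x8d, mem[0x22]=0x21, mem[0x11]=0xc1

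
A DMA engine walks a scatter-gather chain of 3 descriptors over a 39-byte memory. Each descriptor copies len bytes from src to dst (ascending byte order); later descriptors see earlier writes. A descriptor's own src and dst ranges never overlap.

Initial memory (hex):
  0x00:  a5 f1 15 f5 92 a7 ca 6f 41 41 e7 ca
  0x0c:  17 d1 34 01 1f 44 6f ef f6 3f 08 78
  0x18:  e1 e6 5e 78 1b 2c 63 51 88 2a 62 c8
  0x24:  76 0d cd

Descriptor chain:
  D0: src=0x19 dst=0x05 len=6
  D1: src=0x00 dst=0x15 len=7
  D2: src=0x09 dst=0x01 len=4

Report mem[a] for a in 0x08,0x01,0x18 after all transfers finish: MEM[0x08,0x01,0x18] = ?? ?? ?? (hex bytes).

  after D0: wrote 6B at 0x05 = e65e781b2c63
  after D1: wrote 7B at 0x15 = a5f115f592e65e
  after D2: wrote 4B at 0x01 = 2c63ca17
query mem[0x08]=0x1b, mem[0x01]=0x2c, mem[0x18]=0xf5

MEM[0x08,0x01,0x18] = 1b 2c f5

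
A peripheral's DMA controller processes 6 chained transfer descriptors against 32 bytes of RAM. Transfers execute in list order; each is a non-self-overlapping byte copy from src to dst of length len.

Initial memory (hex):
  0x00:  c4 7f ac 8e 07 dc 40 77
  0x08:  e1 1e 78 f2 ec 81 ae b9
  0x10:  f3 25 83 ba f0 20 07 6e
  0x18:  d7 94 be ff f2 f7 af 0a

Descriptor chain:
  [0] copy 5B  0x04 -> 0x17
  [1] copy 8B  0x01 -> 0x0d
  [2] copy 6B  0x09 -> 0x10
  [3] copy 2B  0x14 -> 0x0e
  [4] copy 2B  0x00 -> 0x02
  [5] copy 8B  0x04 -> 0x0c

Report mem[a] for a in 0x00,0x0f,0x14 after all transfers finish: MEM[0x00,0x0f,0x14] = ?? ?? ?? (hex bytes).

MEM[0x00,0x0f,0x14] = c4 77 7f

  after D0: wrote 5B at 0x17 = 07dc4077e1
  after D1: wrote 8B at 0x0d = 7fac8e07dc4077e1
  after D2: wrote 6B at 0x10 = 1e78f2ec7fac
  after D3: wrote 2B at 0x0e = 7fac
  after D4: wrote 2B at 0x02 = c47f
  after D5: wrote 8B at 0x0c = 07dc4077e11e78f2
query mem[0x00]=0xc4, mem[0x0f]=0x77, mem[0x14]=0x7f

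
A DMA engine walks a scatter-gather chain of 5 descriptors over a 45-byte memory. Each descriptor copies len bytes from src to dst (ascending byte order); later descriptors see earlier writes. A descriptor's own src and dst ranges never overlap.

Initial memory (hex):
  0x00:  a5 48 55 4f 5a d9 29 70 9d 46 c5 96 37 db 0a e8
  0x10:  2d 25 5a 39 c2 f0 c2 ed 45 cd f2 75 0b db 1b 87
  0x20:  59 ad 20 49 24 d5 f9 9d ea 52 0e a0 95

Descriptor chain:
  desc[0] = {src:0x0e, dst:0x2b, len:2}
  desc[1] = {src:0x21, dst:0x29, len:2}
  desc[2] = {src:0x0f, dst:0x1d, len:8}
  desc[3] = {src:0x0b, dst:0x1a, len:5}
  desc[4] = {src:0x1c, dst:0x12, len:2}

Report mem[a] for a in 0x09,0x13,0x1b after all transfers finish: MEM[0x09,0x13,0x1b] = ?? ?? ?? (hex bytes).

MEM[0x09,0x13,0x1b] = 46 0a 37

D0: mem[0x2b..0x2c] <- [0a e8]
D1: mem[0x29..0x2a] <- [ad 20]
D2: mem[0x1d..0x24] <- [e8 2d 25 5a 39 c2 f0 c2]
D3: mem[0x1a..0x1e] <- [96 37 db 0a e8]
D4: mem[0x12..0x13] <- [db 0a]
query mem[0x09]=0x46, mem[0x13]=0x0a, mem[0x1b]=0x37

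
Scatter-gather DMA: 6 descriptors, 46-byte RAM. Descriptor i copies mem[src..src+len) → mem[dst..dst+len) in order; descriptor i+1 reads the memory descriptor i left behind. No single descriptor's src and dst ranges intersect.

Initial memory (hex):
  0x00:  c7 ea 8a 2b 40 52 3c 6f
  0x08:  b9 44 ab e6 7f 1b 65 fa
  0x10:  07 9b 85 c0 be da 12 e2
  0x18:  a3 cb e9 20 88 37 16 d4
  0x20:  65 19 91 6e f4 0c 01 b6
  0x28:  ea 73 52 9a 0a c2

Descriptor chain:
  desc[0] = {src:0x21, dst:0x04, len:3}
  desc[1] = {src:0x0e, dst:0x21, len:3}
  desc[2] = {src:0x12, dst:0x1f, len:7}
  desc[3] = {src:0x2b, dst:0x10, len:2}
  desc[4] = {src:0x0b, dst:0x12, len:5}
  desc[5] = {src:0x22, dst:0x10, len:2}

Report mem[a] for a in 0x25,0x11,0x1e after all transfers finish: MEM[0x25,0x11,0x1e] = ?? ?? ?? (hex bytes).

D0: mem[0x04..0x06] <- [19 91 6e]
D1: mem[0x21..0x23] <- [65 fa 07]
D2: mem[0x1f..0x25] <- [85 c0 be da 12 e2 a3]
D3: mem[0x10..0x11] <- [9a 0a]
D4: mem[0x12..0x16] <- [e6 7f 1b 65 fa]
D5: mem[0x10..0x11] <- [da 12]
query mem[0x25]=0xa3, mem[0x11]=0x12, mem[0x1e]=0x16

MEM[0x25,0x11,0x1e] = a3 12 16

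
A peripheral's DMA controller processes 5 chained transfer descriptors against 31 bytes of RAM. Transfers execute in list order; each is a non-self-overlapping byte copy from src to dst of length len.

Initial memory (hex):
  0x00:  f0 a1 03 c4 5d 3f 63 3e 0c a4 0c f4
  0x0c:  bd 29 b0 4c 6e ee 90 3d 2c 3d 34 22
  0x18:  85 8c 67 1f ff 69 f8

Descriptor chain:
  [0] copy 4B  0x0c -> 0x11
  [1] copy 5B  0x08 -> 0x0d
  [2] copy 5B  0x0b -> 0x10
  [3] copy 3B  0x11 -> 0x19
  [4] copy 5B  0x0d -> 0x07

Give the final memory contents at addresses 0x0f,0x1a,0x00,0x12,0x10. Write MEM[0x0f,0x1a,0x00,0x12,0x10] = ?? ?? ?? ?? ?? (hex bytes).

MEM[0x0f,0x1a,0x00,0x12,0x10] = 0c 0c f0 0c f4

D0: mem[0x11..0x14] <- [bd 29 b0 4c]
D1: mem[0x0d..0x11] <- [0c a4 0c f4 bd]
D2: mem[0x10..0x14] <- [f4 bd 0c a4 0c]
D3: mem[0x19..0x1b] <- [bd 0c a4]
D4: mem[0x07..0x0b] <- [0c a4 0c f4 bd]
query mem[0x0f]=0x0c, mem[0x1a]=0x0c, mem[0x00]=0xf0, mem[0x12]=0x0c, mem[0x10]=0xf4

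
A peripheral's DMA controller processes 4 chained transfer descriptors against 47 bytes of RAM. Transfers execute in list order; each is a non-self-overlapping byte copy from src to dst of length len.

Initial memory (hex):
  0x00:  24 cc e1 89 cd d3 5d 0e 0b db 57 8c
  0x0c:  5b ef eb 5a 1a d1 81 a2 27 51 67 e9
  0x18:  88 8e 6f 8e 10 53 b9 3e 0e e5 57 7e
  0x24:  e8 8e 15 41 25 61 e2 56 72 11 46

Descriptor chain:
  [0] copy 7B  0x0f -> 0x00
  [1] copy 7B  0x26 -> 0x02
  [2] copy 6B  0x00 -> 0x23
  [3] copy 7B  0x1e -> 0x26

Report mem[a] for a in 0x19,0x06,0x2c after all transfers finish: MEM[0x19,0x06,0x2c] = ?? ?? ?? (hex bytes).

[0] 0x0f->0x00 len=7 : 5a 1a d1 81 a2 27 51
[1] 0x26->0x02 len=7 : 15 41 25 61 e2 56 72
[2] 0x00->0x23 len=6 : 5a 1a 15 41 25 61
[3] 0x1e->0x26 len=7 : b9 3e 0e e5 57 5a 1a
query mem[0x19]=0x8e, mem[0x06]=0xe2, mem[0x2c]=0x1a

MEM[0x19,0x06,0x2c] = 8e e2 1a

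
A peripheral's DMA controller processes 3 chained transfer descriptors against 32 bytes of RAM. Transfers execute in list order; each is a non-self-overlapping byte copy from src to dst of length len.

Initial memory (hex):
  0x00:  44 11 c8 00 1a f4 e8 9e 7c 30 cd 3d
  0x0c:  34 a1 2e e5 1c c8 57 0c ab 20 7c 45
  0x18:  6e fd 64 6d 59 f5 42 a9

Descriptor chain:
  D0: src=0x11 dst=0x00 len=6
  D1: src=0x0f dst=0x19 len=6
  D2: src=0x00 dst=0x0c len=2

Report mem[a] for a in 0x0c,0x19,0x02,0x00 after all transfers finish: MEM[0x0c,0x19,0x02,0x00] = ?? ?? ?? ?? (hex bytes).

MEM[0x0c,0x19,0x02,0x00] = c8 e5 0c c8

[0] 0x11->0x00 len=6 : c8 57 0c ab 20 7c
[1] 0x0f->0x19 len=6 : e5 1c c8 57 0c ab
[2] 0x00->0x0c len=2 : c8 57
query mem[0x0c]=0xc8, mem[0x19]=0xe5, mem[0x02]=0x0c, mem[0x00]=0xc8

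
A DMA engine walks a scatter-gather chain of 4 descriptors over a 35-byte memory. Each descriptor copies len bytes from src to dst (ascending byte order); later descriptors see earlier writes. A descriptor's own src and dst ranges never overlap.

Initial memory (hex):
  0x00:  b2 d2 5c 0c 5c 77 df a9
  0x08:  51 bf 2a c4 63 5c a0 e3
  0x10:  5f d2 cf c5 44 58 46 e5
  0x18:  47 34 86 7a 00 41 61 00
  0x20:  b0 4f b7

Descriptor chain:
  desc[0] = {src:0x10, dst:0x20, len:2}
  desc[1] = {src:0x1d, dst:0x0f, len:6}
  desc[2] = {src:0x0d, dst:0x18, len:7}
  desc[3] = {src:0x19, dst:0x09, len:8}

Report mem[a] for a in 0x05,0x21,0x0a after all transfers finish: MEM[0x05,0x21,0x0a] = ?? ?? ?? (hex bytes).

#0 dst[0x20+2] := {0x5f,0xd2}
#1 dst[0x0f+6] := {0x41,0x61,0x00,0x5f,0xd2,0xb7}
#2 dst[0x18+7] := {0x5c,0xa0,0x41,0x61,0x00,0x5f,0xd2}
#3 dst[0x09+8] := {0xa0,0x41,0x61,0x00,0x5f,0xd2,0x00,0x5f}
query mem[0x05]=0x77, mem[0x21]=0xd2, mem[0x0a]=0x41

MEM[0x05,0x21,0x0a] = 77 d2 41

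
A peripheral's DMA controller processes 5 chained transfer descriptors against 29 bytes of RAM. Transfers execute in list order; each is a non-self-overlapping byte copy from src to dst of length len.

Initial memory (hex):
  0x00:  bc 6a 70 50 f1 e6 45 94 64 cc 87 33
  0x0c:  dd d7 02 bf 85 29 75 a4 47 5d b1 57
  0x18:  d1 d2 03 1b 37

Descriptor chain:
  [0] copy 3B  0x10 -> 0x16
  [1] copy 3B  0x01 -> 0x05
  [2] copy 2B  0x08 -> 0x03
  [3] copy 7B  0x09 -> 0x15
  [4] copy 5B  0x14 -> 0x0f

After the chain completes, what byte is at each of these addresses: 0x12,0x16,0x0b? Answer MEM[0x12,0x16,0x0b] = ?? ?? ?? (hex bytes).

MEM[0x12,0x16,0x0b] = 33 87 33

D0: mem[0x16..0x18] <- [85 29 75]
D1: mem[0x05..0x07] <- [6a 70 50]
D2: mem[0x03..0x04] <- [64 cc]
D3: mem[0x15..0x1b] <- [cc 87 33 dd d7 02 bf]
D4: mem[0x0f..0x13] <- [47 cc 87 33 dd]
query mem[0x12]=0x33, mem[0x16]=0x87, mem[0x0b]=0x33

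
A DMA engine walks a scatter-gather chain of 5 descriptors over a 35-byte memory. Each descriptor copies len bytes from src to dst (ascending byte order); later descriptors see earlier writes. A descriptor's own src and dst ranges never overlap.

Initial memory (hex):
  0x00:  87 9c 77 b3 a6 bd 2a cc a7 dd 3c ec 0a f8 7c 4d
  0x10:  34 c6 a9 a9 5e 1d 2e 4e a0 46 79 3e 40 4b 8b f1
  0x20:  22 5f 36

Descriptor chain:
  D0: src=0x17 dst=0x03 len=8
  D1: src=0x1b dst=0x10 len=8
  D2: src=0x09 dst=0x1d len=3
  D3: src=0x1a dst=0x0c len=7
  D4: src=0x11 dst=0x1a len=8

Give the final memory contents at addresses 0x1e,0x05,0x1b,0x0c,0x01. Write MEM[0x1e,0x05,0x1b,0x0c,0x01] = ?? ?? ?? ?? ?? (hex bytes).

MEM[0x1e,0x05,0x1b,0x0c,0x01] = 22 46 22 79 9c

#0 dst[0x03+8] := {0x4e,0xa0,0x46,0x79,0x3e,0x40,0x4b,0x8b}
#1 dst[0x10+8] := {0x3e,0x40,0x4b,0x8b,0xf1,0x22,0x5f,0x36}
#2 dst[0x1d+3] := {0x4b,0x8b,0xec}
#3 dst[0x0c+7] := {0x79,0x3e,0x40,0x4b,0x8b,0xec,0x22}
#4 dst[0x1a+8] := {0xec,0x22,0x8b,0xf1,0x22,0x5f,0x36,0xa0}
query mem[0x1e]=0x22, mem[0x05]=0x46, mem[0x1b]=0x22, mem[0x0c]=0x79, mem[0x01]=0x9c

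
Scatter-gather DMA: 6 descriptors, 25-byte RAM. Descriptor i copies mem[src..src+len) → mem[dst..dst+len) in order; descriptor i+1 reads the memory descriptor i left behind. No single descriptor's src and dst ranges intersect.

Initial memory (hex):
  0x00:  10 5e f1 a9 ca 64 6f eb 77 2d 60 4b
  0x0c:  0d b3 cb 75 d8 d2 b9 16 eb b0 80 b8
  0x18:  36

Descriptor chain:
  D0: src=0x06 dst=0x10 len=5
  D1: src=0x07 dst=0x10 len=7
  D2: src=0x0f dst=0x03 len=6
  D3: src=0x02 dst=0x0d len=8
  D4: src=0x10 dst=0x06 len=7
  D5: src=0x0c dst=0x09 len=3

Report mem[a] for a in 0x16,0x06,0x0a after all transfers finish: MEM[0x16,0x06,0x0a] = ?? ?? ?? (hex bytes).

MEM[0x16,0x06,0x0a] = b3 77 f1

D0: mem[0x10..0x14] <- [6f eb 77 2d 60]
D1: mem[0x10..0x16] <- [eb 77 2d 60 4b 0d b3]
D2: mem[0x03..0x08] <- [75 eb 77 2d 60 4b]
D3: mem[0x0d..0x14] <- [f1 75 eb 77 2d 60 4b 2d]
D4: mem[0x06..0x0c] <- [77 2d 60 4b 2d 0d b3]
D5: mem[0x09..0x0b] <- [b3 f1 75]
query mem[0x16]=0xb3, mem[0x06]=0x77, mem[0x0a]=0xf1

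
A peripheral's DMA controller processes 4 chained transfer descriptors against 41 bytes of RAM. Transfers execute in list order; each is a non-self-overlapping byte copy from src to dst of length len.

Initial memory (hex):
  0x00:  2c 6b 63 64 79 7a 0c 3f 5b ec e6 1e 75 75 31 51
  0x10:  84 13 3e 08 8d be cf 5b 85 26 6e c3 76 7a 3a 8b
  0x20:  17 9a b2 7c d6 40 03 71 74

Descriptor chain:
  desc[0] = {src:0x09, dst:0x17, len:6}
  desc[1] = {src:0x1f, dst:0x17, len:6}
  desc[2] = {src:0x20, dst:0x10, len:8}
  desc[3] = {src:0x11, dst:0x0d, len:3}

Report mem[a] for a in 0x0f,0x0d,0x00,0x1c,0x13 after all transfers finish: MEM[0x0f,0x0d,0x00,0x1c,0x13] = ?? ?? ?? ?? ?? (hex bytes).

MEM[0x0f,0x0d,0x00,0x1c,0x13] = 7c 9a 2c d6 7c

[0] 0x09->0x17 len=6 : ec e6 1e 75 75 31
[1] 0x1f->0x17 len=6 : 8b 17 9a b2 7c d6
[2] 0x20->0x10 len=8 : 17 9a b2 7c d6 40 03 71
[3] 0x11->0x0d len=3 : 9a b2 7c
query mem[0x0f]=0x7c, mem[0x0d]=0x9a, mem[0x00]=0x2c, mem[0x1c]=0xd6, mem[0x13]=0x7c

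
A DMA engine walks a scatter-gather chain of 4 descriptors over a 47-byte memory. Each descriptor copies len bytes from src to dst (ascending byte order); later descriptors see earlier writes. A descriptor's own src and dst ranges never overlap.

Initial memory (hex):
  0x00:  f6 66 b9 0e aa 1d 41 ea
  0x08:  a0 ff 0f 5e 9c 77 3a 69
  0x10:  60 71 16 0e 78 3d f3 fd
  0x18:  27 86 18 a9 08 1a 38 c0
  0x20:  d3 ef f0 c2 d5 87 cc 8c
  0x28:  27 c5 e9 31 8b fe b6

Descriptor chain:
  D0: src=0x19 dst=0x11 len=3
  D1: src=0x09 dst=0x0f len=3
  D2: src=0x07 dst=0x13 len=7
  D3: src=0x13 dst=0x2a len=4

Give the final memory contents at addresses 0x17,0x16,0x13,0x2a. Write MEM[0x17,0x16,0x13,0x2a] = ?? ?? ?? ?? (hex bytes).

#0 dst[0x11+3] := {0x86,0x18,0xa9}
#1 dst[0x0f+3] := {0xff,0x0f,0x5e}
#2 dst[0x13+7] := {0xea,0xa0,0xff,0x0f,0x5e,0x9c,0x77}
#3 dst[0x2a+4] := {0xea,0xa0,0xff,0x0f}
query mem[0x17]=0x5e, mem[0x16]=0x0f, mem[0x13]=0xea, mem[0x2a]=0xea

MEM[0x17,0x16,0x13,0x2a] = 5e 0f ea ea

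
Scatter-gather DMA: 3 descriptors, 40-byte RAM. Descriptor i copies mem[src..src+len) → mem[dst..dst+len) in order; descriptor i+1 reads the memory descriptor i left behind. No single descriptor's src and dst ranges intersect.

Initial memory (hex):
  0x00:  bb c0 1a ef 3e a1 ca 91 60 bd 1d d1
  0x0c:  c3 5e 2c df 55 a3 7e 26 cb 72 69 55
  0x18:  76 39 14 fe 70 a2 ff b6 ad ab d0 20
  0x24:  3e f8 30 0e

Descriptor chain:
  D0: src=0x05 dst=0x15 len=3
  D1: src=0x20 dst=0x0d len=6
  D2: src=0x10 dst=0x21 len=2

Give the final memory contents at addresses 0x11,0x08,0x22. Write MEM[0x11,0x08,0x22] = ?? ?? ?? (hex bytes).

MEM[0x11,0x08,0x22] = 3e 60 3e

D0: mem[0x15..0x17] <- [a1 ca 91]
D1: mem[0x0d..0x12] <- [ad ab d0 20 3e f8]
D2: mem[0x21..0x22] <- [20 3e]
query mem[0x11]=0x3e, mem[0x08]=0x60, mem[0x22]=0x3e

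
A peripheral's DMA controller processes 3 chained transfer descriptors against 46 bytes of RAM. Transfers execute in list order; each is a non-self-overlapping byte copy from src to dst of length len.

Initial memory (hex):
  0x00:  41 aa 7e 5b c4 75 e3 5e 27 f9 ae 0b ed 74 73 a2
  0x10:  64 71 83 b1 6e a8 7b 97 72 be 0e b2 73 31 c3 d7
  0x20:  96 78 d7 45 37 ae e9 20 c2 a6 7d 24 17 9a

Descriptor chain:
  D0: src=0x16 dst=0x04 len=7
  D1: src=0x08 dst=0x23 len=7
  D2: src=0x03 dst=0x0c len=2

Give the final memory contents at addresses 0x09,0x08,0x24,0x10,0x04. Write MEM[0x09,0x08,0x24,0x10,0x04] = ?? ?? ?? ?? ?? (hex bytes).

MEM[0x09,0x08,0x24,0x10,0x04] = b2 0e b2 64 7b

D0: mem[0x04..0x0a] <- [7b 97 72 be 0e b2 73]
D1: mem[0x23..0x29] <- [0e b2 73 0b ed 74 73]
D2: mem[0x0c..0x0d] <- [5b 7b]
query mem[0x09]=0xb2, mem[0x08]=0x0e, mem[0x24]=0xb2, mem[0x10]=0x64, mem[0x04]=0x7b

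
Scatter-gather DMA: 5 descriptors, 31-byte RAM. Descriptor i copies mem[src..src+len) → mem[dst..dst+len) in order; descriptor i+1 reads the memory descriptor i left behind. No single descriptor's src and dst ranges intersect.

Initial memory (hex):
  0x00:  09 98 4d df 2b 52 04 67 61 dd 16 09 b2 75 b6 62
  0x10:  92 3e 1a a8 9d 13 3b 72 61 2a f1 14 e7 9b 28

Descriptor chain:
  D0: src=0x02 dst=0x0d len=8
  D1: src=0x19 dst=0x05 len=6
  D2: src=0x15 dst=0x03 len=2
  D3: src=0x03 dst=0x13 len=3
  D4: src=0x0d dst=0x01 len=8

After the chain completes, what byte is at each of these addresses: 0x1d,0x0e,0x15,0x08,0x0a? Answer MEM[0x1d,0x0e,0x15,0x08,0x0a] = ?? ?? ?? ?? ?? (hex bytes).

D0: mem[0x0d..0x14] <- [4d df 2b 52 04 67 61 dd]
D1: mem[0x05..0x0a] <- [2a f1 14 e7 9b 28]
D2: mem[0x03..0x04] <- [13 3b]
D3: mem[0x13..0x15] <- [13 3b 2a]
D4: mem[0x01..0x08] <- [4d df 2b 52 04 67 13 3b]
query mem[0x1d]=0x9b, mem[0x0e]=0xdf, mem[0x15]=0x2a, mem[0x08]=0x3b, mem[0x0a]=0x28

MEM[0x1d,0x0e,0x15,0x08,0x0a] = 9b df 2a 3b 28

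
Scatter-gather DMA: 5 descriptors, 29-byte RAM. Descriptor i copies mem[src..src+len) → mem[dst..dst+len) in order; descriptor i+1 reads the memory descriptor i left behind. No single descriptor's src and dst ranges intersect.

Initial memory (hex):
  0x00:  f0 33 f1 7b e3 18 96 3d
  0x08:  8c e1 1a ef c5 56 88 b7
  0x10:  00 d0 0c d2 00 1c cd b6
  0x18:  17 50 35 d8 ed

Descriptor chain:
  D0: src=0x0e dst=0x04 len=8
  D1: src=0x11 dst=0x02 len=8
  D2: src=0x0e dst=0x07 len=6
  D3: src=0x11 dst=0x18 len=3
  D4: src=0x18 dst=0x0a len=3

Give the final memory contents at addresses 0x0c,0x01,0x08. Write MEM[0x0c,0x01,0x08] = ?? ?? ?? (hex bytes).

MEM[0x0c,0x01,0x08] = d2 33 b7

[0] 0x0e->0x04 len=8 : 88 b7 00 d0 0c d2 00 1c
[1] 0x11->0x02 len=8 : d0 0c d2 00 1c cd b6 17
[2] 0x0e->0x07 len=6 : 88 b7 00 d0 0c d2
[3] 0x11->0x18 len=3 : d0 0c d2
[4] 0x18->0x0a len=3 : d0 0c d2
query mem[0x0c]=0xd2, mem[0x01]=0x33, mem[0x08]=0xb7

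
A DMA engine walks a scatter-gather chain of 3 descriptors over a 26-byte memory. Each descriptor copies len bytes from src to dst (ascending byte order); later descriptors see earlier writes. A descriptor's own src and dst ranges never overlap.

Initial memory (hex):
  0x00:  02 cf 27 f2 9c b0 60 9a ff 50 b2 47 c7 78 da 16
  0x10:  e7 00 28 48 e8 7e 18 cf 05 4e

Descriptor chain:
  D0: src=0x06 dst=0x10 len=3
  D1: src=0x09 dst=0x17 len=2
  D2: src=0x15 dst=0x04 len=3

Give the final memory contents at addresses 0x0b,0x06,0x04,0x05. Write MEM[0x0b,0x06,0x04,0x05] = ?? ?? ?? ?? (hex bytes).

MEM[0x0b,0x06,0x04,0x05] = 47 50 7e 18

D0: mem[0x10..0x12] <- [60 9a ff]
D1: mem[0x17..0x18] <- [50 b2]
D2: mem[0x04..0x06] <- [7e 18 50]
query mem[0x0b]=0x47, mem[0x06]=0x50, mem[0x04]=0x7e, mem[0x05]=0x18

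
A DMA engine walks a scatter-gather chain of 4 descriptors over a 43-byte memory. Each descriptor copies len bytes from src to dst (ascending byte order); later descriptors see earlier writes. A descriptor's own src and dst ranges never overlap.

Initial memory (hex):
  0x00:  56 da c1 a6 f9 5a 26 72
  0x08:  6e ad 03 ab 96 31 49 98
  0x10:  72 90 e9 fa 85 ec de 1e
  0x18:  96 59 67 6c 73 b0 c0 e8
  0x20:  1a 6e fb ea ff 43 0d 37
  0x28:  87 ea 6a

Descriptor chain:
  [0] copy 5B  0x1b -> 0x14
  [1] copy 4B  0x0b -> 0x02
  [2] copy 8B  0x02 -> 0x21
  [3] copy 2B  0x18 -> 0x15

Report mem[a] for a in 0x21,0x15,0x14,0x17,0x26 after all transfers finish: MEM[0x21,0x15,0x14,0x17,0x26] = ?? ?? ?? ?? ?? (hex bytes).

MEM[0x21,0x15,0x14,0x17,0x26] = ab e8 6c c0 72

  after D0: wrote 5B at 0x14 = 6c73b0c0e8
  after D1: wrote 4B at 0x02 = ab963149
  after D2: wrote 8B at 0x21 = ab96314926726ead
  after D3: wrote 2B at 0x15 = e859
query mem[0x21]=0xab, mem[0x15]=0xe8, mem[0x14]=0x6c, mem[0x17]=0xc0, mem[0x26]=0x72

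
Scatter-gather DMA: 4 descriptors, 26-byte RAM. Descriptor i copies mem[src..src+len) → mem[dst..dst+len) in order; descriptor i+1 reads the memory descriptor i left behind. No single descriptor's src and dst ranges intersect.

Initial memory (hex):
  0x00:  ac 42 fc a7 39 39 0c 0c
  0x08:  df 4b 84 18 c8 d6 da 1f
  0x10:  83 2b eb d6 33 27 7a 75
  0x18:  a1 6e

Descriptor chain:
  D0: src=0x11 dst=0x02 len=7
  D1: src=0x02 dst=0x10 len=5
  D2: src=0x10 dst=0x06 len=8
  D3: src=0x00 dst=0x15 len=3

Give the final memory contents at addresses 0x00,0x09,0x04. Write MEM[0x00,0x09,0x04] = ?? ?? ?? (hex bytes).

[0] 0x11->0x02 len=7 : 2b eb d6 33 27 7a 75
[1] 0x02->0x10 len=5 : 2b eb d6 33 27
[2] 0x10->0x06 len=8 : 2b eb d6 33 27 27 7a 75
[3] 0x00->0x15 len=3 : ac 42 2b
query mem[0x00]=0xac, mem[0x09]=0x33, mem[0x04]=0xd6

MEM[0x00,0x09,0x04] = ac 33 d6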